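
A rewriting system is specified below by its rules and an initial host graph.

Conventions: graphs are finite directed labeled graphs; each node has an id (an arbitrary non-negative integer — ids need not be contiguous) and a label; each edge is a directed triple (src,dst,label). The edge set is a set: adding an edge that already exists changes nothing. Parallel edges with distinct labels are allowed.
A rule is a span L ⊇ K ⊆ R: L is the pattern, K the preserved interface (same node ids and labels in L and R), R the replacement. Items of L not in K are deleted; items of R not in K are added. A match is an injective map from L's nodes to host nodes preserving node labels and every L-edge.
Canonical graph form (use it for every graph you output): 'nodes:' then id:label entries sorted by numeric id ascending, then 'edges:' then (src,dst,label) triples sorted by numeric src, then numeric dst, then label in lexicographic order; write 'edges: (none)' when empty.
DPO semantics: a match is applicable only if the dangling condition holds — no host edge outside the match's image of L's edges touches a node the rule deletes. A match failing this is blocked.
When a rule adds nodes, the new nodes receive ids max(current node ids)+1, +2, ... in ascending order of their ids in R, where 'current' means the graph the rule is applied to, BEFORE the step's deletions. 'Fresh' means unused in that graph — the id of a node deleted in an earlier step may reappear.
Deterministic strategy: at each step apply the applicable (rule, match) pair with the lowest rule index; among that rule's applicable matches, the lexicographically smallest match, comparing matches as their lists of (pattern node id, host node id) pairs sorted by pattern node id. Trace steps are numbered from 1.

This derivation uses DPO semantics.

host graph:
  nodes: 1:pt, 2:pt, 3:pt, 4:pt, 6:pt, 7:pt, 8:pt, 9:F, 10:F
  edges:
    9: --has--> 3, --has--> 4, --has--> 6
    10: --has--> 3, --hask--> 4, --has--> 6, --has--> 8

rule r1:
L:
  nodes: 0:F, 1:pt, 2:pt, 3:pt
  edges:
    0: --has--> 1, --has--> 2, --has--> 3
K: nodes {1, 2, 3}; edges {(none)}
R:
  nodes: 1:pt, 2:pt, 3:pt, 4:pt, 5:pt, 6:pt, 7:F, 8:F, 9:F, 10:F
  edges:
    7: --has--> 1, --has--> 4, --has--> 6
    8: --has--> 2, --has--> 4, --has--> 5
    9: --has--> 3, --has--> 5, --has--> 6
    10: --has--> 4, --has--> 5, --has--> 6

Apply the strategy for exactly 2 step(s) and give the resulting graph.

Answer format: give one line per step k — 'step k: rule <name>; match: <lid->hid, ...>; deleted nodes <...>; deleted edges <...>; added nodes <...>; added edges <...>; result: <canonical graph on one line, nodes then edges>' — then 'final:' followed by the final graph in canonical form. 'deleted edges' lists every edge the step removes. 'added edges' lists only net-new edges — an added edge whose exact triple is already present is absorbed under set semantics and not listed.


step 1: rule r1; match: 0->9, 1->3, 2->4, 3->6; deleted nodes 9; deleted edges (9,3,has); (9,4,has); (9,6,has); added nodes 11, 12, 13, 14, 15, 16, 17; added edges (14,3,has); (14,11,has); (14,13,has); (15,4,has); (15,11,has); (15,12,has); (16,6,has); (16,12,has); (16,13,has); (17,11,has); (17,12,has); (17,13,has); result: nodes: 1:pt, 2:pt, 3:pt, 4:pt, 6:pt, 7:pt, 8:pt, 10:F, 11:pt, 12:pt, 13:pt, 14:F, 15:F, 16:F, 17:F edges: (10,3,has); (10,4,hask); (10,6,has); (10,8,has); (14,3,has); (14,11,has); (14,13,has); (15,4,has); (15,11,has); (15,12,has); (16,6,has); (16,12,has); (16,13,has); (17,11,has); (17,12,has); (17,13,has)
step 2: rule r1; match: 0->14, 1->3, 2->11, 3->13; deleted nodes 14; deleted edges (14,3,has); (14,11,has); (14,13,has); added nodes 18, 19, 20, 21, 22, 23, 24; added edges (21,3,has); (21,18,has); (21,20,has); (22,11,has); (22,18,has); (22,19,has); (23,13,has); (23,19,has); (23,20,has); (24,18,has); (24,19,has); (24,20,has); result: nodes: 1:pt, 2:pt, 3:pt, 4:pt, 6:pt, 7:pt, 8:pt, 10:F, 11:pt, 12:pt, 13:pt, 15:F, 16:F, 17:F, 18:pt, 19:pt, 20:pt, 21:F, 22:F, 23:F, 24:F edges: (10,3,has); (10,4,hask); (10,6,has); (10,8,has); (15,4,has); (15,11,has); (15,12,has); (16,6,has); (16,12,has); (16,13,has); (17,11,has); (17,12,has); (17,13,has); (21,3,has); (21,18,has); (21,20,has); (22,11,has); (22,18,has); (22,19,has); (23,13,has); (23,19,has); (23,20,has); (24,18,has); (24,19,has); (24,20,has)
final:
nodes: 1:pt, 2:pt, 3:pt, 4:pt, 6:pt, 7:pt, 8:pt, 10:F, 11:pt, 12:pt, 13:pt, 15:F, 16:F, 17:F, 18:pt, 19:pt, 20:pt, 21:F, 22:F, 23:F, 24:F
edges: (10,3,has); (10,4,hask); (10,6,has); (10,8,has); (15,4,has); (15,11,has); (15,12,has); (16,6,has); (16,12,has); (16,13,has); (17,11,has); (17,12,has); (17,13,has); (21,3,has); (21,18,has); (21,20,has); (22,11,has); (22,18,has); (22,19,has); (23,13,has); (23,19,has); (23,20,has); (24,18,has); (24,19,has); (24,20,has)


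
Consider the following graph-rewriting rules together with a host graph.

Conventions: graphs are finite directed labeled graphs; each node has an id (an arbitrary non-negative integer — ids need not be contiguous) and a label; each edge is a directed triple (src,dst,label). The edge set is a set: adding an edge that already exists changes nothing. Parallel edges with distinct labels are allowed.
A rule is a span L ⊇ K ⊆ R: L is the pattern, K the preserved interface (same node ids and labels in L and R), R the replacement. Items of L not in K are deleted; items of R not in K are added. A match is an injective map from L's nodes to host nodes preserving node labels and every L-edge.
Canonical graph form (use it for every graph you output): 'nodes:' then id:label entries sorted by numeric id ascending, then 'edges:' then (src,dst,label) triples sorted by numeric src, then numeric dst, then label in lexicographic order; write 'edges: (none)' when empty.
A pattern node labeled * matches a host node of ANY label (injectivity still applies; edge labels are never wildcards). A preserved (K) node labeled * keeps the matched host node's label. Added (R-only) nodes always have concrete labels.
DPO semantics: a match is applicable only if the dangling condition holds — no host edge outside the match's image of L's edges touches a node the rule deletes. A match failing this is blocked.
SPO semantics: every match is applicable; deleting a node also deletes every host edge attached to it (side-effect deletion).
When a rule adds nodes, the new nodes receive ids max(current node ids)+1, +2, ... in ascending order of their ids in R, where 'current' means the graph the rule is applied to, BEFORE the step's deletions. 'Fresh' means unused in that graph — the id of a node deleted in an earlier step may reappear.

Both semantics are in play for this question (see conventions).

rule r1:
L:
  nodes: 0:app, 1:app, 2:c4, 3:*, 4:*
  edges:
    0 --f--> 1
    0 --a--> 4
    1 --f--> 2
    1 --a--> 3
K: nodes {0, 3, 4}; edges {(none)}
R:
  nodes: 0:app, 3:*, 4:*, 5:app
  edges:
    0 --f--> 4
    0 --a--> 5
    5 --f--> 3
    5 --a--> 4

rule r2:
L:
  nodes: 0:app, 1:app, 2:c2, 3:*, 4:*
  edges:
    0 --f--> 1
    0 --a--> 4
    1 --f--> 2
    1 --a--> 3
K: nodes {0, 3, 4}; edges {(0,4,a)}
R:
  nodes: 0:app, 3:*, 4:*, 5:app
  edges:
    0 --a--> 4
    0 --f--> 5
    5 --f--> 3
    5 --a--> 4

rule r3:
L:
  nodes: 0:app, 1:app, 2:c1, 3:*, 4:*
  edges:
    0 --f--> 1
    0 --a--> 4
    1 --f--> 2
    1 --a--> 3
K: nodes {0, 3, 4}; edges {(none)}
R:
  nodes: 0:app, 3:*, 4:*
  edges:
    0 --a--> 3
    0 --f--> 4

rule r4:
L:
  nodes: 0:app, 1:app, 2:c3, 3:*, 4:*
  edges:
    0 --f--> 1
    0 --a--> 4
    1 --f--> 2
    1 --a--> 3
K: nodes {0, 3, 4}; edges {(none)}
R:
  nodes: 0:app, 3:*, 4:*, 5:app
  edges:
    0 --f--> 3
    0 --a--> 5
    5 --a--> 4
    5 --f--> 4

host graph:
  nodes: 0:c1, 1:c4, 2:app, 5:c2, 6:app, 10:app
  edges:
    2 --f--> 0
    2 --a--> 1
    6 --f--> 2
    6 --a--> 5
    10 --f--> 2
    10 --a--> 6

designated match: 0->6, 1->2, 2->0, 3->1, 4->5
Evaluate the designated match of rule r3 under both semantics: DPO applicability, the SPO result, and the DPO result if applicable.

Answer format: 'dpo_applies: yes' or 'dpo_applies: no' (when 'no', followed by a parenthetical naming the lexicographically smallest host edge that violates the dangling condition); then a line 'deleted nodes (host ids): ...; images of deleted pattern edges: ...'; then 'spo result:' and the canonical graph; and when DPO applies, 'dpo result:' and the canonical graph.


dpo_applies: no
(the rule deletes node 2, which keeps host edge (10,2,f) outside the match image — the dangling condition fails, DPO blocks; SPO proceeds and side-deletes such edges)
deleted nodes (host ids): 0, 2; images of deleted pattern edges: (2,0,f); (2,1,a); (6,2,f); (6,5,a)
spo result:
nodes: 1:c4, 5:c2, 6:app, 10:app
edges: (6,1,a); (6,5,f); (10,6,a)


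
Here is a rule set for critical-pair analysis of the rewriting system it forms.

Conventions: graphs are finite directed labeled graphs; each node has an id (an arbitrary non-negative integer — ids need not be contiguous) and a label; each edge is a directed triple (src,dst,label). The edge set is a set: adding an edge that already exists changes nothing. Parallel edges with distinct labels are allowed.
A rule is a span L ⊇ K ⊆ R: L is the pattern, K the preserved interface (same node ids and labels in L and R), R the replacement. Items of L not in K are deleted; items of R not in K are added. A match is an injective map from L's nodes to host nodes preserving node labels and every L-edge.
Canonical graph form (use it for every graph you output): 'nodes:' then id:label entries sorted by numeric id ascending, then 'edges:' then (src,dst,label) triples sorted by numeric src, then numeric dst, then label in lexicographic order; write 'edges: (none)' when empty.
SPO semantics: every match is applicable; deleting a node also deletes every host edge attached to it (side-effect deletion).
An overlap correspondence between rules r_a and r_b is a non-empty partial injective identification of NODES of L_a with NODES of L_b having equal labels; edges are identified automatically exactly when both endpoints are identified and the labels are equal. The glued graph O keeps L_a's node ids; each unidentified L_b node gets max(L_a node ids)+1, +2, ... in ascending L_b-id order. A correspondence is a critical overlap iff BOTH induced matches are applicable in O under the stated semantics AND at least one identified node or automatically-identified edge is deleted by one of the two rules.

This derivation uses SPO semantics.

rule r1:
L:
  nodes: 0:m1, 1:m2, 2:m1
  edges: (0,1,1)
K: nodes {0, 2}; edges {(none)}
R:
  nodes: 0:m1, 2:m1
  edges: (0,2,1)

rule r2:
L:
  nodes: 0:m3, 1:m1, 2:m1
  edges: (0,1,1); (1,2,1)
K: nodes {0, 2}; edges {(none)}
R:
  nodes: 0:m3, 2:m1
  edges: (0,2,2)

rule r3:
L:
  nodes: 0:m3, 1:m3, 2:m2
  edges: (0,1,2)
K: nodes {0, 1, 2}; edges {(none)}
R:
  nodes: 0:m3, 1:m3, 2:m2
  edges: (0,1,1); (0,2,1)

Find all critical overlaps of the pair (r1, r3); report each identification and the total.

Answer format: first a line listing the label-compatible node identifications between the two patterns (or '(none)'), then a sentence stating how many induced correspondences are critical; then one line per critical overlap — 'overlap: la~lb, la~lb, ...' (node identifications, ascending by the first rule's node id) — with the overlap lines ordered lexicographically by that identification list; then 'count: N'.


label-compatible node identifications between L(r1) and L(r3): 1~2
1 of the induced correspondences is a critical overlap of r1 and r3.
overlap: 1~2
count: 1


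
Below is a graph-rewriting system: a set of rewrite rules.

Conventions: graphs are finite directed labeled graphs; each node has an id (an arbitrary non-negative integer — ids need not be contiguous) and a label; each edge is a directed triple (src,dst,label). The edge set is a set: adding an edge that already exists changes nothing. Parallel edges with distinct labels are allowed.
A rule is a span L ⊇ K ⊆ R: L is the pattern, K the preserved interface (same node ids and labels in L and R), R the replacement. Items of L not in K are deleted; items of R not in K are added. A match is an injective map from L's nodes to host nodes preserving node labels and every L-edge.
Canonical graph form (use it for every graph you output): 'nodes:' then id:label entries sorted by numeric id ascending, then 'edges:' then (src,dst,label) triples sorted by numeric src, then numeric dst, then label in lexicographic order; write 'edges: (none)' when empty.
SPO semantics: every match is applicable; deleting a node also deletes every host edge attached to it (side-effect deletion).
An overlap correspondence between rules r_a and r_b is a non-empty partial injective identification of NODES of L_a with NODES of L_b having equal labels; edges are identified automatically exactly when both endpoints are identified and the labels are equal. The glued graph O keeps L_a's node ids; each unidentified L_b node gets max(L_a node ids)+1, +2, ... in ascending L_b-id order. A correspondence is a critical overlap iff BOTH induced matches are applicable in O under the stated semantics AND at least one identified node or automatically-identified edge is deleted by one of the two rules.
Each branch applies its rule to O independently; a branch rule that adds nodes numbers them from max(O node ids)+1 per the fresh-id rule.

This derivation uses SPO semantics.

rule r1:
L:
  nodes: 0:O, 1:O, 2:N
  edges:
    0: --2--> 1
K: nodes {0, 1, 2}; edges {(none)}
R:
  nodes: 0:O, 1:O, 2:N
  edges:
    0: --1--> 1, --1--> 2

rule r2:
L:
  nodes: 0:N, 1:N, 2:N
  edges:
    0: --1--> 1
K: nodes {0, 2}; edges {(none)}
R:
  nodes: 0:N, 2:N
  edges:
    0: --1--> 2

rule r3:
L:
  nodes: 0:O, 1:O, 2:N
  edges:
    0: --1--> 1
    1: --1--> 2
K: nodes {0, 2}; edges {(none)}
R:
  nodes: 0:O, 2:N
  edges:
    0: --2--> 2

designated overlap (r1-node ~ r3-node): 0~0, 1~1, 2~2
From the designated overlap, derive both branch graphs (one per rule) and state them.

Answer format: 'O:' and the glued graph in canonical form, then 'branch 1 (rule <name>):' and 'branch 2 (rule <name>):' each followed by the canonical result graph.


O:
nodes: 0:O, 1:O, 2:N
edges: (0,1,1); (0,1,2); (1,2,1)
branch 1 (rule r1):
nodes: 0:O, 1:O, 2:N
edges: (0,1,1); (0,2,1); (1,2,1)
branch 2 (rule r3):
nodes: 0:O, 2:N
edges: (0,2,2)


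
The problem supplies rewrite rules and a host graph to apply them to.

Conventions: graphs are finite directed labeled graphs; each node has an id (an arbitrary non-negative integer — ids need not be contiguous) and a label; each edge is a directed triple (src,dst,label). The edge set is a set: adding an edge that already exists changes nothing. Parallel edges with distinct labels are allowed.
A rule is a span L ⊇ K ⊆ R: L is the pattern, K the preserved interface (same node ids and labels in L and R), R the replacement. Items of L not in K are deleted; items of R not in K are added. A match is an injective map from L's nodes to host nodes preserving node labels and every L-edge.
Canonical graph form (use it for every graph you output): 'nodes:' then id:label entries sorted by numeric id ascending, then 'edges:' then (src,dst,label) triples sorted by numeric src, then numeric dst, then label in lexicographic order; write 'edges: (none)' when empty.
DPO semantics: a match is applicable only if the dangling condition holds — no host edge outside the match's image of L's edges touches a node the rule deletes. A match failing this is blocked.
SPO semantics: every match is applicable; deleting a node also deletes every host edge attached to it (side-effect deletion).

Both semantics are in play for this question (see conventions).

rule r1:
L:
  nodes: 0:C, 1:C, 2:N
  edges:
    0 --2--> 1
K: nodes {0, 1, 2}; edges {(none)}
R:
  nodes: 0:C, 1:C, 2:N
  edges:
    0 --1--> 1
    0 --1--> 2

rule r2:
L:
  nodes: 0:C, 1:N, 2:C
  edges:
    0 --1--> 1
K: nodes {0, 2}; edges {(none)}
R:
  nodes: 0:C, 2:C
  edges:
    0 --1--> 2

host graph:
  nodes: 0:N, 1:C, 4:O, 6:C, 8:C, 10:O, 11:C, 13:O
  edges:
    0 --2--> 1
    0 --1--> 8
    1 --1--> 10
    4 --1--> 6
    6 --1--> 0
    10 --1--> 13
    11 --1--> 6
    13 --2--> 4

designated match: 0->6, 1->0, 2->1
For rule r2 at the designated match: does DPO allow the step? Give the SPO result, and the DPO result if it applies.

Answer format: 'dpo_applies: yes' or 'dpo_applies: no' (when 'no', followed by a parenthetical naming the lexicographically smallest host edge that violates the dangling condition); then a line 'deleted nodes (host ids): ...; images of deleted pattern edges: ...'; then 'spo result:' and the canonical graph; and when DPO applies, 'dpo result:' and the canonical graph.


dpo_applies: no
(the rule deletes node 0, which keeps host edge (0,1,2) outside the match image — the dangling condition fails, DPO blocks; SPO proceeds and side-deletes such edges)
deleted nodes (host ids): 0; images of deleted pattern edges: (6,0,1)
spo result:
nodes: 1:C, 4:O, 6:C, 8:C, 10:O, 11:C, 13:O
edges: (1,10,1); (4,6,1); (6,1,1); (10,13,1); (11,6,1); (13,4,2)


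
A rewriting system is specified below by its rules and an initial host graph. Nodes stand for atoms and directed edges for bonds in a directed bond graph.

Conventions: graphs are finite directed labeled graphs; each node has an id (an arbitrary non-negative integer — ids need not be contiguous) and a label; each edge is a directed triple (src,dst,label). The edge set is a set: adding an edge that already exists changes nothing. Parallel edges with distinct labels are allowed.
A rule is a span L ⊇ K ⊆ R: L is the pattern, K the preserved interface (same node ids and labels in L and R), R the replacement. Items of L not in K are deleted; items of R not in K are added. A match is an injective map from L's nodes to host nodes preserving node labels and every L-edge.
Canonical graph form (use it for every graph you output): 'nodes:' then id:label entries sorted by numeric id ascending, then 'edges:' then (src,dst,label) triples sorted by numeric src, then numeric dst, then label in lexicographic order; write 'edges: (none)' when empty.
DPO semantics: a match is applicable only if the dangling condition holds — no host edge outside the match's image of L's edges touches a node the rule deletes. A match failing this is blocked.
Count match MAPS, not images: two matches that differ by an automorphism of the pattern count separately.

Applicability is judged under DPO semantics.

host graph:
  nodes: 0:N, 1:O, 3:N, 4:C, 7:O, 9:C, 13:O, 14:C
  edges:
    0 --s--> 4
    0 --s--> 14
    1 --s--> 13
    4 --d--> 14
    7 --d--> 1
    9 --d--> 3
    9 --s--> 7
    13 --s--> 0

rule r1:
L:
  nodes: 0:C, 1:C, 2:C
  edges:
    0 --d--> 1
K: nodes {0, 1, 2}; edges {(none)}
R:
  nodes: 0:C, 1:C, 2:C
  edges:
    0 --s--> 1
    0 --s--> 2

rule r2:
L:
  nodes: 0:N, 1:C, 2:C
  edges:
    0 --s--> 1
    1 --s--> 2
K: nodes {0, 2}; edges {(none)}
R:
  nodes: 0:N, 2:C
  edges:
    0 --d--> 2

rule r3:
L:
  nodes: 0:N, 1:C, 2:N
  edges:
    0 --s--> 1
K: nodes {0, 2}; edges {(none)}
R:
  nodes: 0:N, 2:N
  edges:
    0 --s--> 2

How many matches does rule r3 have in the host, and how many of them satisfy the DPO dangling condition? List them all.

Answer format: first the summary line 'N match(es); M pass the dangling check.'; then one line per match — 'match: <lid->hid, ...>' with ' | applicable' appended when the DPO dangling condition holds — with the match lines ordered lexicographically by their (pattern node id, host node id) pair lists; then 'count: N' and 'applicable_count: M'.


2 match(es); 0 pass the dangling check.
match: 0->0, 1->4, 2->3
match: 0->0, 1->14, 2->3
count: 2
applicable_count: 0


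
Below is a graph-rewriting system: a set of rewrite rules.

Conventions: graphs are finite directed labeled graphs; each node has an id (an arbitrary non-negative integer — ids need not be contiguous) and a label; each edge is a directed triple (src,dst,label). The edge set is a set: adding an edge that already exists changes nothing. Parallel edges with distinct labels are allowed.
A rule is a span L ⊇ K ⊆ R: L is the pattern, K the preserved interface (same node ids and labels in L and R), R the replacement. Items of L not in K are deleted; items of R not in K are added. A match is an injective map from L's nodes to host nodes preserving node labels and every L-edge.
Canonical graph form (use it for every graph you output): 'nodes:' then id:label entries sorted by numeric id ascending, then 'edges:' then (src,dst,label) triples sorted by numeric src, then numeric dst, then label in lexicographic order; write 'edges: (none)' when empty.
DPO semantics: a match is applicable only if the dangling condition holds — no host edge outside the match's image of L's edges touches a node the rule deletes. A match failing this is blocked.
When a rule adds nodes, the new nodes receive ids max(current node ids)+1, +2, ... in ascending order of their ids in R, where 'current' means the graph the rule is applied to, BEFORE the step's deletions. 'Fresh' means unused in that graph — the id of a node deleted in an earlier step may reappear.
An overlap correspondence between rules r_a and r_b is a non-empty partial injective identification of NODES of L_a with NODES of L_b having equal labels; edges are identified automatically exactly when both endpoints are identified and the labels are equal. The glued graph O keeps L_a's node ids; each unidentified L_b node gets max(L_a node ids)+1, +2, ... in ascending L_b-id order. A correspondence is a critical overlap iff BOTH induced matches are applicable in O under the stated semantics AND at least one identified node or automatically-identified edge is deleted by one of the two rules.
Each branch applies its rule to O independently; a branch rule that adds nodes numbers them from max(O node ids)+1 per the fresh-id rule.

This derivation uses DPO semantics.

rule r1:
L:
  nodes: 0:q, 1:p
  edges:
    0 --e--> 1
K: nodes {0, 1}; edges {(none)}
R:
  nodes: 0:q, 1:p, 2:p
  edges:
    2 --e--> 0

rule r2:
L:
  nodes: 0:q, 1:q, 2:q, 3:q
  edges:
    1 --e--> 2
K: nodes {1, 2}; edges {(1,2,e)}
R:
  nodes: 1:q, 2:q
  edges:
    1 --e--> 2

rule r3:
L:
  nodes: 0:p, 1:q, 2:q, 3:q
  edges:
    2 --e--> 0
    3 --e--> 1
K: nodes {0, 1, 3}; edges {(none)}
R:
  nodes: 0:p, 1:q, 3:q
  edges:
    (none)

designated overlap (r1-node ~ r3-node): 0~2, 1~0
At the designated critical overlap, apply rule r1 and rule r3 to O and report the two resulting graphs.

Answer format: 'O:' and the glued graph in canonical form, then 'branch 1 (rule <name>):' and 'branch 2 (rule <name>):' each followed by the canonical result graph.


O:
nodes: 0:q, 1:p, 2:q, 3:q
edges: (0,1,e); (3,2,e)
branch 1 (rule r1):
nodes: 0:q, 1:p, 2:q, 3:q, 4:p
edges: (3,2,e); (4,0,e)
branch 2 (rule r3):
nodes: 1:p, 2:q, 3:q
edges: (none)


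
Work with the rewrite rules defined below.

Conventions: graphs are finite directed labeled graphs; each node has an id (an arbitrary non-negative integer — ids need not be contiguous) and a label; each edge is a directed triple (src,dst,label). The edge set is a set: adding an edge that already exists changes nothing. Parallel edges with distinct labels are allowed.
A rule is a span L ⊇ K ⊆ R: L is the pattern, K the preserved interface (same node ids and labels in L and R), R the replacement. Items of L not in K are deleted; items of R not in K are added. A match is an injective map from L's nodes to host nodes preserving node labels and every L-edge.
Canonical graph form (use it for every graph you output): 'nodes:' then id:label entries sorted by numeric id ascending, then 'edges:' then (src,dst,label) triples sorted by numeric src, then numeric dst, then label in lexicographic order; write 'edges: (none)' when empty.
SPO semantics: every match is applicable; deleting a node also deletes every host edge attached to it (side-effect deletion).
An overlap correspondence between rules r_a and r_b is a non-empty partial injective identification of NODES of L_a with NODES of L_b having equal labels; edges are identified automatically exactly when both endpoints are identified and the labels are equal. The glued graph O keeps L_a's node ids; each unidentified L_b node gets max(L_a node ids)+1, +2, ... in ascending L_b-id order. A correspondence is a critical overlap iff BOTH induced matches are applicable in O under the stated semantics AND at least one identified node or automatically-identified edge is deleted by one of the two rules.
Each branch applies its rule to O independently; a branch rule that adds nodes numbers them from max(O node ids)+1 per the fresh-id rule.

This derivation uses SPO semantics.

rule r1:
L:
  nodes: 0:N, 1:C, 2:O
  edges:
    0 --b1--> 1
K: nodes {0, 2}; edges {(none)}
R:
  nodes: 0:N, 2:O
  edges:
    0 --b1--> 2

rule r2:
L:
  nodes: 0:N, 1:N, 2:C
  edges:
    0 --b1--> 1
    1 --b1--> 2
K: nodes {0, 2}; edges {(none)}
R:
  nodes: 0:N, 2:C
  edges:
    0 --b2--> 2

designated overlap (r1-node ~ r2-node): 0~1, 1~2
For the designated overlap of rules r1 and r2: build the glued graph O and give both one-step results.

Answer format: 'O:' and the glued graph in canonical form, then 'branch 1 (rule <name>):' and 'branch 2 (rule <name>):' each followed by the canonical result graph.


O:
nodes: 0:N, 1:C, 2:O, 3:N
edges: (0,1,b1); (3,0,b1)
branch 1 (rule r1):
nodes: 0:N, 2:O, 3:N
edges: (0,2,b1); (3,0,b1)
branch 2 (rule r2):
nodes: 1:C, 2:O, 3:N
edges: (3,1,b2)


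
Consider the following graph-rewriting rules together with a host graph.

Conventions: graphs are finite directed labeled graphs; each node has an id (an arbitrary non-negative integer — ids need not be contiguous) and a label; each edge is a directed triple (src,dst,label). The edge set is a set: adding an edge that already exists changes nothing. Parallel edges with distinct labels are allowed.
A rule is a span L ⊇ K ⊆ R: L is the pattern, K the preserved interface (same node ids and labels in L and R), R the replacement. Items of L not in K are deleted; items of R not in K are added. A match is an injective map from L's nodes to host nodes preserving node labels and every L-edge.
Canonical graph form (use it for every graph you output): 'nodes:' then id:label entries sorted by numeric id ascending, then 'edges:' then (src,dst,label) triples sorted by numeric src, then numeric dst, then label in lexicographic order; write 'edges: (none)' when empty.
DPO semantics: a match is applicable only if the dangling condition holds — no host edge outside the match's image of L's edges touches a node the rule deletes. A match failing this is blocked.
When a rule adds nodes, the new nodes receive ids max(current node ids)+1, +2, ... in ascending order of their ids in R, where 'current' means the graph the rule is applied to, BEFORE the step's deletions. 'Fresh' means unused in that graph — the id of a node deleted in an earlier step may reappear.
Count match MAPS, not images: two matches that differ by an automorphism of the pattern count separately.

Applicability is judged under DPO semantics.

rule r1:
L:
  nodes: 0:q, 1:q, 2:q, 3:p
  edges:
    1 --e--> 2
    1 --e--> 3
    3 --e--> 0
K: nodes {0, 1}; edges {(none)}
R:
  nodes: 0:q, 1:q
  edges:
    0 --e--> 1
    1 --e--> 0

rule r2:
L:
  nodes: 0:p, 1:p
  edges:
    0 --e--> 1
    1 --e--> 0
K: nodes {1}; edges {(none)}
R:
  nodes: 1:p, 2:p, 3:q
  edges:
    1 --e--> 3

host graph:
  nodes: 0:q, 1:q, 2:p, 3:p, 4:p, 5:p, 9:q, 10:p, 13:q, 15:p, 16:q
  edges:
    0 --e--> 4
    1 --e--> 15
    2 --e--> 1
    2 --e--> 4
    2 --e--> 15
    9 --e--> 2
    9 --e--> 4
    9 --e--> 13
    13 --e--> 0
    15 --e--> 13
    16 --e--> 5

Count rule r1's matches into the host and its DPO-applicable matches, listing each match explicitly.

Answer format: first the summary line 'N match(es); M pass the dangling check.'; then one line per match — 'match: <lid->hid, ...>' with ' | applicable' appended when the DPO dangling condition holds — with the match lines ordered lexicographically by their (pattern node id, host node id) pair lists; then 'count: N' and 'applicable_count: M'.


1 match(es); 0 pass the dangling check.
match: 0->1, 1->9, 2->13, 3->2
count: 1
applicable_count: 0


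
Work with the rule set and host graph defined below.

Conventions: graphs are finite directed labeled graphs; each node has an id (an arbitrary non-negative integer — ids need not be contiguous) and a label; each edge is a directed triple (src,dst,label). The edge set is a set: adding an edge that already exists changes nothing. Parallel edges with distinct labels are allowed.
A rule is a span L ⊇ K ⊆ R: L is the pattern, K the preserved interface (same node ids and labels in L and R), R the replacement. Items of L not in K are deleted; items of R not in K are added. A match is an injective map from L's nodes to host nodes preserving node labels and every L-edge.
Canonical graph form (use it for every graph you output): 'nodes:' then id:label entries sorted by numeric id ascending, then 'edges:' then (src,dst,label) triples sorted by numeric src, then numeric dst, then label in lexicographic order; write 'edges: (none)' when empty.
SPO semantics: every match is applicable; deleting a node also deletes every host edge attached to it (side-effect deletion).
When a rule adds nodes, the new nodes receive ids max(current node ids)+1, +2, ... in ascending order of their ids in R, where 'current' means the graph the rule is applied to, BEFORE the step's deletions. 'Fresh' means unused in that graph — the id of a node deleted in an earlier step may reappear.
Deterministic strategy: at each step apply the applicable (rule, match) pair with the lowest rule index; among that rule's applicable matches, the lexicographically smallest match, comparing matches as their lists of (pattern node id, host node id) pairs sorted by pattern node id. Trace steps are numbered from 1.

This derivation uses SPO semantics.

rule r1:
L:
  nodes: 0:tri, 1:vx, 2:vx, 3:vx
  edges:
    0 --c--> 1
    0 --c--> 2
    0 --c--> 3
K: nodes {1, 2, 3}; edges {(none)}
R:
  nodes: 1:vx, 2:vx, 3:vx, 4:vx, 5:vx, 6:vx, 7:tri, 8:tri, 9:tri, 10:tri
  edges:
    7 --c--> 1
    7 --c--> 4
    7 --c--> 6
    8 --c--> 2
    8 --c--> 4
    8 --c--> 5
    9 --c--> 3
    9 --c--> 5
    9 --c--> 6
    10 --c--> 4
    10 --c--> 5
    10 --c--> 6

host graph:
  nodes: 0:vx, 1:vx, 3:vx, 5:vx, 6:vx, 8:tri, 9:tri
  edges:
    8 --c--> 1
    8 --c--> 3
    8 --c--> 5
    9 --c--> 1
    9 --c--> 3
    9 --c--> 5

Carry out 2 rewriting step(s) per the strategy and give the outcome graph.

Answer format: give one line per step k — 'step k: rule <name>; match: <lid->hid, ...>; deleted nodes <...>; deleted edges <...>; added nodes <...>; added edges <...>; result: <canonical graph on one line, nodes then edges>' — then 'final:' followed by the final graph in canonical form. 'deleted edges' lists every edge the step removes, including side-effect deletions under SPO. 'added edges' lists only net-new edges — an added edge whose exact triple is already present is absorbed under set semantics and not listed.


step 1: rule r1; match: 0->8, 1->1, 2->3, 3->5; deleted nodes 8; deleted edges (8,1,c); (8,3,c); (8,5,c); added nodes 10, 11, 12, 13, 14, 15, 16; added edges (13,1,c); (13,10,c); (13,12,c); (14,3,c); (14,10,c); (14,11,c); (15,5,c); (15,11,c); (15,12,c); (16,10,c); (16,11,c); (16,12,c); result: nodes: 0:vx, 1:vx, 3:vx, 5:vx, 6:vx, 9:tri, 10:vx, 11:vx, 12:vx, 13:tri, 14:tri, 15:tri, 16:tri edges: (9,1,c); (9,3,c); (9,5,c); (13,1,c); (13,10,c); (13,12,c); (14,3,c); (14,10,c); (14,11,c); (15,5,c); (15,11,c); (15,12,c); (16,10,c); (16,11,c); (16,12,c)
step 2: rule r1; match: 0->9, 1->1, 2->3, 3->5; deleted nodes 9; deleted edges (9,1,c); (9,3,c); (9,5,c); added nodes 17, 18, 19, 20, 21, 22, 23; added edges (20,1,c); (20,17,c); (20,19,c); (21,3,c); (21,17,c); (21,18,c); (22,5,c); (22,18,c); (22,19,c); (23,17,c); (23,18,c); (23,19,c); result: nodes: 0:vx, 1:vx, 3:vx, 5:vx, 6:vx, 10:vx, 11:vx, 12:vx, 13:tri, 14:tri, 15:tri, 16:tri, 17:vx, 18:vx, 19:vx, 20:tri, 21:tri, 22:tri, 23:tri edges: (13,1,c); (13,10,c); (13,12,c); (14,3,c); (14,10,c); (14,11,c); (15,5,c); (15,11,c); (15,12,c); (16,10,c); (16,11,c); (16,12,c); (20,1,c); (20,17,c); (20,19,c); (21,3,c); (21,17,c); (21,18,c); (22,5,c); (22,18,c); (22,19,c); (23,17,c); (23,18,c); (23,19,c)
final:
nodes: 0:vx, 1:vx, 3:vx, 5:vx, 6:vx, 10:vx, 11:vx, 12:vx, 13:tri, 14:tri, 15:tri, 16:tri, 17:vx, 18:vx, 19:vx, 20:tri, 21:tri, 22:tri, 23:tri
edges: (13,1,c); (13,10,c); (13,12,c); (14,3,c); (14,10,c); (14,11,c); (15,5,c); (15,11,c); (15,12,c); (16,10,c); (16,11,c); (16,12,c); (20,1,c); (20,17,c); (20,19,c); (21,3,c); (21,17,c); (21,18,c); (22,5,c); (22,18,c); (22,19,c); (23,17,c); (23,18,c); (23,19,c)


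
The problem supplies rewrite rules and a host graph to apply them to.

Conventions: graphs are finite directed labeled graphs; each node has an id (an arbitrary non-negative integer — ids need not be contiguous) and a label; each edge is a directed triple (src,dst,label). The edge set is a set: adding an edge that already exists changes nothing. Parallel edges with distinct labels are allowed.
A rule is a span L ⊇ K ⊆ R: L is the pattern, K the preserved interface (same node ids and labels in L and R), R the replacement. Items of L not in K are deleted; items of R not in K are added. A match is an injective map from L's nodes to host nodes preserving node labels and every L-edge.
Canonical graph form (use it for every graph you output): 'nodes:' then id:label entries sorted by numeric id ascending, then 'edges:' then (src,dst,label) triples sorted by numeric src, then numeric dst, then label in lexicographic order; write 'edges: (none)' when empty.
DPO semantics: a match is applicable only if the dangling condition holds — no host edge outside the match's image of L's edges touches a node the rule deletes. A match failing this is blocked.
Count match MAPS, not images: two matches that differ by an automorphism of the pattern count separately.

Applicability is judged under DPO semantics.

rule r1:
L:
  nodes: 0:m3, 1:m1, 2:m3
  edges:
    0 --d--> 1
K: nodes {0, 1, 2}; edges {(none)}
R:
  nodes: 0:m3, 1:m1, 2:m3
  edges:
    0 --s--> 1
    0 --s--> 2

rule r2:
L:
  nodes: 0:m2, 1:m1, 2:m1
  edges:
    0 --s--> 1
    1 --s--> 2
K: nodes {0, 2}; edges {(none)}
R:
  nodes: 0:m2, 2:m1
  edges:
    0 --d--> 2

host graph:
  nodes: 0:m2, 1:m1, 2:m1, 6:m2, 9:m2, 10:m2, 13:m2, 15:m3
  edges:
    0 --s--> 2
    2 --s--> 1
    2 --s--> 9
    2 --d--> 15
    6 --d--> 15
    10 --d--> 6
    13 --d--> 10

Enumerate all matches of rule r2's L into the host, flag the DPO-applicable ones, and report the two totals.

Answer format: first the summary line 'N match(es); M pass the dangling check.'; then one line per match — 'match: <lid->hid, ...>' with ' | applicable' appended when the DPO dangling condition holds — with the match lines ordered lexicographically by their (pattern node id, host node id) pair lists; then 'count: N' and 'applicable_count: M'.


1 match(es); 0 pass the dangling check.
match: 0->0, 1->2, 2->1
count: 1
applicable_count: 0


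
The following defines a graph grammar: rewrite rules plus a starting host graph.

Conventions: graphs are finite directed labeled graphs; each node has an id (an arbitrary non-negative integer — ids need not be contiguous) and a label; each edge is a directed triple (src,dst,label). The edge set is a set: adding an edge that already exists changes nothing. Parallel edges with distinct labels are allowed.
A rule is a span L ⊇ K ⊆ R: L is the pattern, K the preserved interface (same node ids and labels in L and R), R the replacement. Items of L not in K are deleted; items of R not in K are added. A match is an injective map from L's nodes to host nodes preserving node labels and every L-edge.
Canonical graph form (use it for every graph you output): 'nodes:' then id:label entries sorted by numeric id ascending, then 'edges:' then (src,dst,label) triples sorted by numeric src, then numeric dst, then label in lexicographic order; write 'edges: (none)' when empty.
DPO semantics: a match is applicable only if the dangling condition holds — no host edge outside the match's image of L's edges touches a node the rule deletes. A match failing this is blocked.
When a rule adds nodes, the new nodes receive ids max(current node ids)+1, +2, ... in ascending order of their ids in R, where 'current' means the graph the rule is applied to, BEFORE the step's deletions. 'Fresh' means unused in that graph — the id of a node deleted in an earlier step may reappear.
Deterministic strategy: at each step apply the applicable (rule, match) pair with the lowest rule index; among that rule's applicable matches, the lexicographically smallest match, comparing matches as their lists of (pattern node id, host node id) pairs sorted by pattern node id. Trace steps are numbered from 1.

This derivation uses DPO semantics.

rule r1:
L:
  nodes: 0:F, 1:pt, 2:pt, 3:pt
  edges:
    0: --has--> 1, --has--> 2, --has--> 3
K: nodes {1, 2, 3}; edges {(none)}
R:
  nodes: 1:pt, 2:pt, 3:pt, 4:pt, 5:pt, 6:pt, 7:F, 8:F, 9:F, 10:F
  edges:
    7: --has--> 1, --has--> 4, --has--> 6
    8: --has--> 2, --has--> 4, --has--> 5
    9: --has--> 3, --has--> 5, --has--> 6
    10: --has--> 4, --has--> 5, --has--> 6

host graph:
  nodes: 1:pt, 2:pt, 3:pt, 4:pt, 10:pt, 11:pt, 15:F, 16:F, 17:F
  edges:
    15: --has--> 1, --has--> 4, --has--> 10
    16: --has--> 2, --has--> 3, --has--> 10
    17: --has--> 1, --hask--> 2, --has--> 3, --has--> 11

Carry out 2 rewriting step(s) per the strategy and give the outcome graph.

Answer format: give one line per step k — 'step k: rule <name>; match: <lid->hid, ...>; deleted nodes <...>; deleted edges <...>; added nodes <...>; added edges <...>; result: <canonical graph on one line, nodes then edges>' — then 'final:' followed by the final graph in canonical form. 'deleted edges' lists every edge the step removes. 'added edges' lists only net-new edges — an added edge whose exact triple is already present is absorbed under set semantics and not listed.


step 1: rule r1; match: 0->15, 1->1, 2->4, 3->10; deleted nodes 15; deleted edges (15,1,has); (15,4,has); (15,10,has); added nodes 18, 19, 20, 21, 22, 23, 24; added edges (21,1,has); (21,18,has); (21,20,has); (22,4,has); (22,18,has); (22,19,has); (23,10,has); (23,19,has); (23,20,has); (24,18,has); (24,19,has); (24,20,has); result: nodes: 1:pt, 2:pt, 3:pt, 4:pt, 10:pt, 11:pt, 16:F, 17:F, 18:pt, 19:pt, 20:pt, 21:F, 22:F, 23:F, 24:F edges: (16,2,has); (16,3,has); (16,10,has); (17,1,has); (17,2,hask); (17,3,has); (17,11,has); (21,1,has); (21,18,has); (21,20,has); (22,4,has); (22,18,has); (22,19,has); (23,10,has); (23,19,has); (23,20,has); (24,18,has); (24,19,has); (24,20,has)
step 2: rule r1; match: 0->16, 1->2, 2->3, 3->10; deleted nodes 16; deleted edges (16,2,has); (16,3,has); (16,10,has); added nodes 25, 26, 27, 28, 29, 30, 31; added edges (28,2,has); (28,25,has); (28,27,has); (29,3,has); (29,25,has); (29,26,has); (30,10,has); (30,26,has); (30,27,has); (31,25,has); (31,26,has); (31,27,has); result: nodes: 1:pt, 2:pt, 3:pt, 4:pt, 10:pt, 11:pt, 17:F, 18:pt, 19:pt, 20:pt, 21:F, 22:F, 23:F, 24:F, 25:pt, 26:pt, 27:pt, 28:F, 29:F, 30:F, 31:F edges: (17,1,has); (17,2,hask); (17,3,has); (17,11,has); (21,1,has); (21,18,has); (21,20,has); (22,4,has); (22,18,has); (22,19,has); (23,10,has); (23,19,has); (23,20,has); (24,18,has); (24,19,has); (24,20,has); (28,2,has); (28,25,has); (28,27,has); (29,3,has); (29,25,has); (29,26,has); (30,10,has); (30,26,has); (30,27,has); (31,25,has); (31,26,has); (31,27,has)
final:
nodes: 1:pt, 2:pt, 3:pt, 4:pt, 10:pt, 11:pt, 17:F, 18:pt, 19:pt, 20:pt, 21:F, 22:F, 23:F, 24:F, 25:pt, 26:pt, 27:pt, 28:F, 29:F, 30:F, 31:F
edges: (17,1,has); (17,2,hask); (17,3,has); (17,11,has); (21,1,has); (21,18,has); (21,20,has); (22,4,has); (22,18,has); (22,19,has); (23,10,has); (23,19,has); (23,20,has); (24,18,has); (24,19,has); (24,20,has); (28,2,has); (28,25,has); (28,27,has); (29,3,has); (29,25,has); (29,26,has); (30,10,has); (30,26,has); (30,27,has); (31,25,has); (31,26,has); (31,27,has)


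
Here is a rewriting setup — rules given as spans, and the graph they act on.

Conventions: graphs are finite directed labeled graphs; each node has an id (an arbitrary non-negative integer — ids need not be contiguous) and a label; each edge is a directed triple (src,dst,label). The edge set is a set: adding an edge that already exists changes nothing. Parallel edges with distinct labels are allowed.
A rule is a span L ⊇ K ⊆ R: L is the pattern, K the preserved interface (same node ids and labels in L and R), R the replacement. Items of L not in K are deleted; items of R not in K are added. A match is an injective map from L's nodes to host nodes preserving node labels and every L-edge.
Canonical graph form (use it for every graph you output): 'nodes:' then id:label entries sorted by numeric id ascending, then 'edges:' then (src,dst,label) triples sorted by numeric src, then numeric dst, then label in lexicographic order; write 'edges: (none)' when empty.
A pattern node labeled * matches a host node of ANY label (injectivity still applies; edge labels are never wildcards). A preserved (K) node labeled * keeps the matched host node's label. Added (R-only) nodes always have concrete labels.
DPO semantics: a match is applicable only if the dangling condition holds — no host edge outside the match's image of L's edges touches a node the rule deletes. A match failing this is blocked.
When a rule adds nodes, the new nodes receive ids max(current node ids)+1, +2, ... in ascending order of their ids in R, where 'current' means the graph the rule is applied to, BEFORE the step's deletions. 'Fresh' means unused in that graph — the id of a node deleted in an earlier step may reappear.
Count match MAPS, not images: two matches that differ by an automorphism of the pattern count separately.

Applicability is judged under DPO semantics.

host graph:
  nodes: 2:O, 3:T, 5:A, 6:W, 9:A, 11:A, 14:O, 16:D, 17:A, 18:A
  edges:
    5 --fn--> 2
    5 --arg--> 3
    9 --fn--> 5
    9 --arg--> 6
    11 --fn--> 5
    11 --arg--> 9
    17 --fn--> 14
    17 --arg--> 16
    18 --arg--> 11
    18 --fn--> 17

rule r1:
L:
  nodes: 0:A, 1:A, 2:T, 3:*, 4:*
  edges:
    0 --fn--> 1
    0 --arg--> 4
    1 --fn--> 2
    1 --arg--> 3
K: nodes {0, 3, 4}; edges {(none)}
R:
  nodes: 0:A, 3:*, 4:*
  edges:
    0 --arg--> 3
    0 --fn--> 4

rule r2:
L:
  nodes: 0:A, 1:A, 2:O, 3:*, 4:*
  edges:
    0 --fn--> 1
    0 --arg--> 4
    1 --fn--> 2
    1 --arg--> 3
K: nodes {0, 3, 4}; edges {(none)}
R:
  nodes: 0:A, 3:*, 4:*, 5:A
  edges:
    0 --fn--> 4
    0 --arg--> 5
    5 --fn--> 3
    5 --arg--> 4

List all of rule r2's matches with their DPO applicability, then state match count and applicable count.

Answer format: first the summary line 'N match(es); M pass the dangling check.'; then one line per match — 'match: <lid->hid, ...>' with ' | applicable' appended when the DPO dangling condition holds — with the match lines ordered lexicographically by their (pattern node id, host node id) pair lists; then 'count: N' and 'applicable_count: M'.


3 match(es); 1 pass the dangling check.
match: 0->9, 1->5, 2->2, 3->3, 4->6
match: 0->11, 1->5, 2->2, 3->3, 4->9
match: 0->18, 1->17, 2->14, 3->16, 4->11 | applicable
count: 3
applicable_count: 1
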